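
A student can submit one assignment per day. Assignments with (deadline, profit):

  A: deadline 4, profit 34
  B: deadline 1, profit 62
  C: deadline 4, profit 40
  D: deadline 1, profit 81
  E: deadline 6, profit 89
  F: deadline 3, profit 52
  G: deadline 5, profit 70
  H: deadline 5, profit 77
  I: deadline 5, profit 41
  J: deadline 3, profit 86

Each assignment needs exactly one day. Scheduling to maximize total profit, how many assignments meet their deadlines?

6

Take jobs in profit order; each goes to the latest open slot no later than its deadline.
By profit: E(d6,89), J(d3,86), D(d1,81), H(d5,77), G(d5,70), B(d1,62), F(d3,52), I(d5,41), C(d4,40), A(d4,34)
E→slot 6; J→slot 3; D→slot 1; H→slot 5; G→slot 4; B skipped; F→slot 2; I skipped; C skipped; A skipped.
6 of 10 scheduled.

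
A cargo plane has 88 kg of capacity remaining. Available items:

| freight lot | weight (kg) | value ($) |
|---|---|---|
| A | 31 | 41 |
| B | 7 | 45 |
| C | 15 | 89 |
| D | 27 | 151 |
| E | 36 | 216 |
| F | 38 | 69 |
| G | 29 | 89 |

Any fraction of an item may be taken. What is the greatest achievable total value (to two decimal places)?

Greedy by value/weight ratio, highest first.
Ratios (sorted): B 6.43, E 6.00, C 5.93, D 5.59, G 3.07, F 1.82, A 1.32
take B (7 @ 45); take E (36 @ 216); take C (15 @ 89); take D (27 @ 151); take 3/29 of G → 9.21. Capacity used 88/88.
Total value = 510.21

510.21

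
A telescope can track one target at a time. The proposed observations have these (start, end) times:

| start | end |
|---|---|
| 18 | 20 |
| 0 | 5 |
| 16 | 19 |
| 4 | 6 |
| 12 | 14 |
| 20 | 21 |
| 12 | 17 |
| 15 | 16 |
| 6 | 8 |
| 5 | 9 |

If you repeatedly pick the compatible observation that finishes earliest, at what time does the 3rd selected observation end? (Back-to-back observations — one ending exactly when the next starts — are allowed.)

14

Order by finish time; keep every interval that doesn't clash with the previous kept one.
By end time: (0,5), (4,6), (6,8), (5,9), (12,14), (15,16), (12,17), (16,19), (18,20), (20,21).
Pick (0,5); next start ≥ 5 → (6,8); next start ≥ 8 → (12,14); next start ≥ 14 → (15,16); next start ≥ 16 → (16,19); next start ≥ 19 → (20,21).
Selected: (0,5) (6,8) (12,14) (15,16) (16,19) (20,21)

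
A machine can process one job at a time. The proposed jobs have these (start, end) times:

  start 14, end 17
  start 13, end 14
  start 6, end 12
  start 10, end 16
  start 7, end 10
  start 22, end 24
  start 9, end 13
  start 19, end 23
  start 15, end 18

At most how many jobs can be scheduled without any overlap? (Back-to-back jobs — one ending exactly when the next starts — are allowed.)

4

Sort by end time and greedily take each interval whose start is ≥ the last chosen end.
By end time: (7,10), (6,12), (9,13), (13,14), (10,16), (14,17), (15,18), (19,23), (22,24).
Pick (7,10); next start ≥ 10 → (13,14); next start ≥ 14 → (14,17); next start ≥ 17 → (19,23).
Selected 4 jobs.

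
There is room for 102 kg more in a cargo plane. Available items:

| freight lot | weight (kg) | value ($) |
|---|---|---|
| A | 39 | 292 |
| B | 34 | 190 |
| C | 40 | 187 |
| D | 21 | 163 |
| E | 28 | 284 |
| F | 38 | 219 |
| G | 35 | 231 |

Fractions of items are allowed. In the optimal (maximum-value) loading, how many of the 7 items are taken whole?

3

Ratios (sorted): E 10.14, D 7.76, A 7.49, G 6.60, F 5.76, B 5.59, C 4.67
take E (28 @ 284); take D (21 @ 163); take A (39 @ 292); take 14/35 of G → 92.40. Capacity used 102/102.
3 item(s) taken whole; one partial (take 14/35 of G).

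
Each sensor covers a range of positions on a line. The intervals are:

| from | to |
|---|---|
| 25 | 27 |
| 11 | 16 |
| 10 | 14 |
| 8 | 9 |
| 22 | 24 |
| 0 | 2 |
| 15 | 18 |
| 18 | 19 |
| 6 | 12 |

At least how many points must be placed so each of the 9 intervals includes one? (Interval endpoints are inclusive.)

6

Sorted: [0,2] [8,9] [6,12] [10,14] [11,16] [15,18] [18,19] [22,24] [25,27]
{[0,2]} hit by 2; {[8,9],[6,12]} hit by 9; {[10,14],[11,16]} hit by 14; {[15,18],[18,19]} hit by 18; {[22,24]} hit by 24; {[25,27]} hit by 27.
Points: 2, 9, 14, 18, 24, 27 (6 total).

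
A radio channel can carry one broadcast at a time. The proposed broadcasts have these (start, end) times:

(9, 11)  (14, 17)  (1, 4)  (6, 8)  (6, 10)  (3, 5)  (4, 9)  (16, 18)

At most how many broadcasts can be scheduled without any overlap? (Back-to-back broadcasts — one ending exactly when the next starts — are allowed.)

Sort by end time and greedily take each interval whose start is ≥ the last chosen end.
Sorted by end: (1,4)  (3,5)  (6,8)  (4,9)  (6,10)  (9,11)  (14,17)  (16,18)
take (1,4); take (6,8); skip (6,10); take (9,11); take (14,17).
Selected 4 broadcasts.

4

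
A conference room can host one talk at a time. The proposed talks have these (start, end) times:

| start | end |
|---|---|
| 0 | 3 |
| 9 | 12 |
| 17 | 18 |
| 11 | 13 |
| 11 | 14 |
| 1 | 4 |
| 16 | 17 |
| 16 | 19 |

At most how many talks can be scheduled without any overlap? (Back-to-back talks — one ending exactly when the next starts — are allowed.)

4

Sort by end time and greedily take each interval whose start is ≥ the last chosen end.
By end time: (0,3), (1,4), (9,12), (11,13), (11,14), (16,17), (17,18), (16,19).
Pick (0,3); next start ≥ 3 → (9,12); next start ≥ 12 → (16,17); next start ≥ 17 → (17,18).
Selected 4 talks.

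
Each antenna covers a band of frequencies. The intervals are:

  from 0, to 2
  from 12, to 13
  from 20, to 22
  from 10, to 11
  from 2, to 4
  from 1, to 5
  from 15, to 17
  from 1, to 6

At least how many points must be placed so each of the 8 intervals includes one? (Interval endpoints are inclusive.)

Sort by right endpoint; whenever an interval is uncovered, place a point at its right end.
Sorted: [0,2] [2,4] [1,5] [1,6] [10,11] [12,13] [15,17] [20,22]
{[0,2],[2,4],[1,5],[1,6]} hit by 2; {[10,11]} hit by 11; {[12,13]} hit by 13; {[15,17]} hit by 17; {[20,22]} hit by 22.
Points: 2, 11, 13, 17, 22 (5 total).

5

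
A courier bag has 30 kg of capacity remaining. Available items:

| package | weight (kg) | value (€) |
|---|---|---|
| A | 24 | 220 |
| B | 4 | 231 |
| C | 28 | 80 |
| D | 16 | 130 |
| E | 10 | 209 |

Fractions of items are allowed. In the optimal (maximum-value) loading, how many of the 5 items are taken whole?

2

Sort by value per unit weight and fill in that order.
Ratios (sorted): B 57.75, E 20.90, A 9.17, D 8.12, C 2.86
take B (4 @ 231); take E (10 @ 209); take 16/24 of A → 146.67. Capacity used 30/30.
2 item(s) taken whole; one partial (take 16/24 of A).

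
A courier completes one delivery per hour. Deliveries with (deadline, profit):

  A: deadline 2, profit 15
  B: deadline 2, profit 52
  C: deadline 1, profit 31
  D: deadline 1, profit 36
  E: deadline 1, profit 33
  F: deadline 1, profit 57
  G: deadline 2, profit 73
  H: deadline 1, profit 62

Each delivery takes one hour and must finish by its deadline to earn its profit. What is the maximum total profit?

Sort by profit descending; place each in the latest free slot ≤ its deadline.
By profit: G(d2,73), H(d1,62), F(d1,57), B(d2,52), D(d1,36), E(d1,33), C(d1,31), A(d2,15)
G→slot 2; H→slot 1; F skipped; B skipped; D skipped; E skipped; C skipped; A skipped.
Profit = 62 + 73 = 135

135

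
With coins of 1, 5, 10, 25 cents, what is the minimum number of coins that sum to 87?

6

87 − 3×25→12 − 1×10→2 − 2×1→0
Total coins = 3 + 1 + 2 = 6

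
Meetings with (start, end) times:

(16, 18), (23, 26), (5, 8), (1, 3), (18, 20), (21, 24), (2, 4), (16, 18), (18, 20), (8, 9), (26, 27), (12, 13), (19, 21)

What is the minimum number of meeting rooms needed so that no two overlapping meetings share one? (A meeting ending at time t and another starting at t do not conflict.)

The answer is the maximum number of intervals overlapping at any instant.
starts: [1, 2, 5, 8, 12, 16, 16, 18, 18, 19, 21, 23, 26]
ends:   [3, 4, 8, 9, 13, 18, 18, 20, 20, 21, 24, 26, 27]
s1→1 s2→2 e3→1 e4→0 s5→1 e8→0 s8→1 e9→0 s12→1 e13→0 s16→1 s16→2 e18→1 e18→0 s18→1 s18→2 s19→3  — peak 3.

3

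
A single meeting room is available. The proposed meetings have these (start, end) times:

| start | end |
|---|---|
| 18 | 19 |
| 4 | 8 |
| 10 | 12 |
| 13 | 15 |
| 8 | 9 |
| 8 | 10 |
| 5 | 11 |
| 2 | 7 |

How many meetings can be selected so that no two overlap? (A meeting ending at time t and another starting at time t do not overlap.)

Sort by end time and greedily take each interval whose start is ≥ the last chosen end.
By end time: (2,7), (4,8), (8,9), (8,10), (5,11), (10,12), (13,15), (18,19).
Pick (2,7); next start ≥ 7 → (8,9); next start ≥ 9 → (10,12); next start ≥ 12 → (13,15); next start ≥ 15 → (18,19).
Selected 5 meetings.

5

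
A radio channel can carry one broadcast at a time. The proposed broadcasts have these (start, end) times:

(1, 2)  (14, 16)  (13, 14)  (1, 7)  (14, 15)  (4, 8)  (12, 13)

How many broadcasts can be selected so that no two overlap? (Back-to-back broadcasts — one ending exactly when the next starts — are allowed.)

5

Greedy by earliest finish: after sorting by end time, pick each interval compatible with the last pick.
Sorted by end: (1,2)  (1,7)  (4,8)  (12,13)  (13,14)  (14,15)  (14,16)
take (1,2); take (4,8); take (12,13); take (13,14); take (14,15).
Selected 5 broadcasts.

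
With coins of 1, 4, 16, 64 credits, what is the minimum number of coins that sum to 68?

68 − 1×64→4 − 1×4→0
Total coins = 1 + 1 = 2

2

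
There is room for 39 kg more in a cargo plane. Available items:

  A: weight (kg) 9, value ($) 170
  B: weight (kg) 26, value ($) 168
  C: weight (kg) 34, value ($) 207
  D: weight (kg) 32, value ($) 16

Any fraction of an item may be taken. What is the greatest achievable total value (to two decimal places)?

362.35

Order: A (170/9=18.89) > B (168/26=6.46) > C (207/34=6.09) > D (16/32=0.50)
Fill: take A (9 @ 170) → take B (26 @ 168) → take 4/34 of C → 24.35; 39/39 used.
Total value = 362.35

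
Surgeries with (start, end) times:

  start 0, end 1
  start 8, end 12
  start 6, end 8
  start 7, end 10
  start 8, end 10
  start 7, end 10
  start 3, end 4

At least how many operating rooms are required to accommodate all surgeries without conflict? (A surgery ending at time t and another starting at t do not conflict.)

4

The answer is the maximum number of intervals overlapping at any instant.
starts: [0, 3, 6, 7, 7, 8, 8]
ends:   [1, 4, 8, 10, 10, 10, 12]
s0→1 e1→0 s3→1 e4→0 s6→1 s7→2 s7→3 e8→2 s8→3 s8→4  — peak 4.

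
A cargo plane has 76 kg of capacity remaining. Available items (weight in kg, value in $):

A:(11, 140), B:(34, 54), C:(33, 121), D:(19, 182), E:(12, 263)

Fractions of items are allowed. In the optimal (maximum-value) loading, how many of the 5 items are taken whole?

4

Sort by value per unit weight and fill in that order.
Order: E (263/12=21.92) > A (140/11=12.73) > D (182/19=9.58) > C (121/33=3.67) > B (54/34=1.59)
Fill: take E (12 @ 263) → take A (11 @ 140) → take D (19 @ 182) → take C (33 @ 121) → take 1/34 of B → 1.59; 76/76 used.
4 item(s) taken whole; one partial (take 1/34 of B).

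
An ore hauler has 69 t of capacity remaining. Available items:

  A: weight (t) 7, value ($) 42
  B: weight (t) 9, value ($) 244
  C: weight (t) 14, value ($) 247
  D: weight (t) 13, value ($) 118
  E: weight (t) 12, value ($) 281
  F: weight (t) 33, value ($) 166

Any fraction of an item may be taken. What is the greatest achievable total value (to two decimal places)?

Greedy by value/weight ratio, highest first.
Order: B (244/9=27.11) > E (281/12=23.42) > C (247/14=17.64) > D (118/13=9.08) > A (42/7=6.00) > F (166/33=5.03)
Fill: take B (9 @ 244) → take E (12 @ 281) → take C (14 @ 247) → take D (13 @ 118) → take A (7 @ 42) → take 14/33 of F → 70.42; 69/69 used.
Total value = 1002.42

1002.42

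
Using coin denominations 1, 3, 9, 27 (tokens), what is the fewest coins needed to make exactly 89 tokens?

89 = 3×27 + 2×3 + 2×1
Total coins = 3 + 2 + 2 = 7

7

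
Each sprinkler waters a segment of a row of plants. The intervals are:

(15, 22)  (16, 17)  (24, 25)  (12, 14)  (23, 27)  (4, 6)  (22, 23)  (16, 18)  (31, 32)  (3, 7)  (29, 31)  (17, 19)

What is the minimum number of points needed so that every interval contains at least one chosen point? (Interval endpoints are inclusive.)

6

Process intervals by earliest right end; each time one isn't hit yet, stab at its right endpoint.
Sorted: [4,6] [3,7] [12,14] [16,17] [16,18] [17,19] [15,22] [22,23] [24,25] [23,27] [29,31] [31,32]
{[4,6],[3,7]} hit by 6; {[12,14]} hit by 14; {[16,17],[16,18],[17,19],[15,22]} hit by 17; {[22,23]} hit by 23; {[24,25],[23,27]} hit by 25; {[29,31],[31,32]} hit by 31.
Points: 6, 14, 17, 23, 25, 31 (6 total).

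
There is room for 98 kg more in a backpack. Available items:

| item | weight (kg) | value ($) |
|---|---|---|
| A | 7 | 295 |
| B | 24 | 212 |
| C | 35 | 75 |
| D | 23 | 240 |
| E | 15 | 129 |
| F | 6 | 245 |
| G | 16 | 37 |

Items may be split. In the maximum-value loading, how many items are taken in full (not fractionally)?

6

Order: A (295/7=42.14) > F (245/6=40.83) > D (240/23=10.43) > B (212/24=8.83) > E (129/15=8.60) > G (37/16=2.31) > C (75/35=2.14)
Fill: take A (7 @ 295) → take F (6 @ 245) → take D (23 @ 240) → take B (24 @ 212) → take E (15 @ 129) → take G (16 @ 37) → take 7/35 of C → 15.00; 98/98 used.
6 item(s) taken whole; one partial (take 7/35 of C).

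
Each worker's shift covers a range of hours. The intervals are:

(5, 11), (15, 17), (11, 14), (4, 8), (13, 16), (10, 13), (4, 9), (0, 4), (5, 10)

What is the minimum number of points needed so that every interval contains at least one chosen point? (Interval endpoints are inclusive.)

4

Sort by right endpoint; whenever an interval is uncovered, place a point at its right end.
Sorted: [0,4] [4,8] [4,9] [5,10] [5,11] [10,13] [11,14] [13,16] [15,17]
{[0,4],[4,8],[4,9]} hit by 4; {[5,10],[5,11],[10,13]} hit by 10; {[11,14],[13,16]} hit by 14; {[15,17]} hit by 17.
Points: 4, 10, 14, 17 (4 total).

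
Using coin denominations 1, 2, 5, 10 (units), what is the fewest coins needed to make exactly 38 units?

38 = 3×10 + 1×5 + 1×2 + 1×1
Total coins = 3 + 1 + 1 + 1 = 6

6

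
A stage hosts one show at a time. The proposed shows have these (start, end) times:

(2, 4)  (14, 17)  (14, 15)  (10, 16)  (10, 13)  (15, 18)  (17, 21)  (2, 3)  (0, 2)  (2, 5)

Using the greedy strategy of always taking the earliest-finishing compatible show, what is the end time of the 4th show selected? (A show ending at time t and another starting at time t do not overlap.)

15

Order by finish time; keep every interval that doesn't clash with the previous kept one.
Sorted by end: (0,2)  (2,3)  (2,4)  (2,5)  (10,13)  (14,15)  (10,16)  (14,17)  (15,18)  (17,21)
take (0,2); take (2,3); take (10,13); take (14,15); skip (14,17); take (15,18); skip (17,21).
Selected: (0,2) (2,3) (10,13) (14,15) (15,18)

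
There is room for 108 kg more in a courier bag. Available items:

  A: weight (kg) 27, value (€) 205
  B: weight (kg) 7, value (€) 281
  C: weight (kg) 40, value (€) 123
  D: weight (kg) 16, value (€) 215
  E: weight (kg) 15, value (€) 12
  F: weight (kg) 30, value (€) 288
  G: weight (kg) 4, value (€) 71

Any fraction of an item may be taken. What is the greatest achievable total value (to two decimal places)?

1133.80

Ratios (sorted): B 40.14, G 17.75, D 13.44, F 9.60, A 7.59, C 3.08, E 0.80
take B (7 @ 281); take G (4 @ 71); take D (16 @ 215); take F (30 @ 288); take A (27 @ 205); take 24/40 of C → 73.80. Capacity used 108/108.
Total value = 1133.80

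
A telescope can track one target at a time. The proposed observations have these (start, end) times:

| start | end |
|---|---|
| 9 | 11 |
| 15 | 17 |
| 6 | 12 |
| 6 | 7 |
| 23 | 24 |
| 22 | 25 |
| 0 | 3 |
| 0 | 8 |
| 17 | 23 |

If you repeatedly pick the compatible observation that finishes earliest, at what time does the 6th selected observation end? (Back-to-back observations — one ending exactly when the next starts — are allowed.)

24

Greedy by earliest finish: after sorting by end time, pick each interval compatible with the last pick.
Sorted by end: (0,3)  (6,7)  (0,8)  (9,11)  (6,12)  (15,17)  (17,23)  (23,24)  (22,25)
take (0,3); take (6,7); take (9,11); take (15,17); take (17,23); take (23,24); skip (22,25).
Selected: (0,3) (6,7) (9,11) (15,17) (17,23) (23,24)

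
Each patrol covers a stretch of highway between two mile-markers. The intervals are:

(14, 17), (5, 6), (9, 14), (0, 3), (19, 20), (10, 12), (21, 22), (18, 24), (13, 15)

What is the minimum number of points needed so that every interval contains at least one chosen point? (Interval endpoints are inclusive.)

6

Sorted: [0,3] [5,6] [10,12] [9,14] [13,15] [14,17] [19,20] [21,22] [18,24]
{[0,3]} hit by 3; {[5,6]} hit by 6; {[10,12],[9,14]} hit by 12; {[13,15],[14,17]} hit by 15; {[19,20]} hit by 20; {[21,22],[18,24]} hit by 22.
Points: 3, 6, 12, 15, 20, 22 (6 total).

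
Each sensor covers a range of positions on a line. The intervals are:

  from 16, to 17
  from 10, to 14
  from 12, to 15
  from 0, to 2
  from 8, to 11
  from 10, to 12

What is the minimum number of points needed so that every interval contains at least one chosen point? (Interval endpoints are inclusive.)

4

Process intervals by earliest right end; each time one isn't hit yet, stab at its right endpoint.
Sorted: [0,2] [8,11] [10,12] [10,14] [12,15] [16,17]
{[0,2]} hit by 2; {[8,11],[10,12],[10,14]} hit by 11; {[12,15]} hit by 15; {[16,17]} hit by 17.
Points: 2, 11, 15, 17 (4 total).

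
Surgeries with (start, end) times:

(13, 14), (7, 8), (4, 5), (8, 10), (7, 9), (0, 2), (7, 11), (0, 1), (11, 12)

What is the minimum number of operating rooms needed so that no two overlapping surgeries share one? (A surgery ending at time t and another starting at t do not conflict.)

3

Count concurrent intervals with a sweep; the peak is the room count.
Events (time:±→running): 0:+→1 0:+→2 1:-→1 2:-→0 4:+→1 5:-→0 7:+→1 7:+→2 7:+→3 … peak 3.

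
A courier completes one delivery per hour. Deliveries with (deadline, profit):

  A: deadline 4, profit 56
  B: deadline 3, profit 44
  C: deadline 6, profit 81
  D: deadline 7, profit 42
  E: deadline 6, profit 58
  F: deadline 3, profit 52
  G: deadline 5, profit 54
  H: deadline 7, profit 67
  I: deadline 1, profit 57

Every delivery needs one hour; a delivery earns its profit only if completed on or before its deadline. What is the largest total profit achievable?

425

Sort by profit descending; place each in the latest free slot ≤ its deadline.
Profit order: C=81 H=67 E=58 I=57 A=56 G=54 F=52 B=44 D=42
Assign: C→slot 6, H→slot 7, E→slot 5, I→slot 1, A→slot 4, G→slot 3, F→slot 2, B skipped, D skipped.
Slots: [1:I] [2:F] [3:G] [4:A] [5:E] [6:C] [7:H]
Profit = 57 + 52 + 54 + 56 + 58 + 81 + 67 = 425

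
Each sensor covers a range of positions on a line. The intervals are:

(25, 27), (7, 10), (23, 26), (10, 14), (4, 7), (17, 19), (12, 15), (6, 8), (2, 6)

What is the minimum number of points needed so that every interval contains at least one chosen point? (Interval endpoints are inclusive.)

5

Process intervals by earliest right end; each time one isn't hit yet, stab at its right endpoint.
By right end: [2,6]  [4,7]  [6,8]  [7,10]  [10,14]  [12,15]  [17,19]  [23,26]  [25,27]
[2,6] uncovered → point at 6; [7,10] uncovered → point at 10; [12,15] uncovered → point at 15; [17,19] uncovered → point at 19; [23,26] uncovered → point at 26.
Points: 6, 10, 15, 19, 26 (5 total).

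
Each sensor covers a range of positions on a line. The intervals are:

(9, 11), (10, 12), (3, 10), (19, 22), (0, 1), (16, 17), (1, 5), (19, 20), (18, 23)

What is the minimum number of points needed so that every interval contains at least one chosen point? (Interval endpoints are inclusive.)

4

Sorted: [0,1] [1,5] [3,10] [9,11] [10,12] [16,17] [19,20] [19,22] [18,23]
{[0,1],[1,5]} hit by 1; {[3,10],[9,11],[10,12]} hit by 10; {[16,17]} hit by 17; {[19,20],[19,22],[18,23]} hit by 20.
Points: 1, 10, 17, 20 (4 total).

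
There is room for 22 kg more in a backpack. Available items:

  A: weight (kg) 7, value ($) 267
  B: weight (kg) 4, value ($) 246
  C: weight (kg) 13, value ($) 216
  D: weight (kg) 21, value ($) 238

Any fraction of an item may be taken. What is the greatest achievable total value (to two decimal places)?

695.77

Order: B (246/4=61.50) > A (267/7=38.14) > C (216/13=16.62) > D (238/21=11.33)
Fill: take B (4 @ 246) → take A (7 @ 267) → take 11/13 of C → 182.77; 22/22 used.
Total value = 695.77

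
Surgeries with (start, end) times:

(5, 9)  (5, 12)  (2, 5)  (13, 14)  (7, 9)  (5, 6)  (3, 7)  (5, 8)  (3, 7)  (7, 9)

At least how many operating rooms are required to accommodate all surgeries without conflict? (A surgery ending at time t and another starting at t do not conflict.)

6

The answer is the maximum number of intervals overlapping at any instant.
Events (time:±→running): 2:+→1 3:+→2 3:+→3 5:-→2 5:+→3 5:+→4 5:+→5 5:+→6 … peak 6.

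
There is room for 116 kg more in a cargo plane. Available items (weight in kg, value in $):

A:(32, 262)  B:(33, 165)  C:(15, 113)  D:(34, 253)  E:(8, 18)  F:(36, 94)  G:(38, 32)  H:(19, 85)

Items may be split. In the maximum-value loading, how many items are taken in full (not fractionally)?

4

Greedy by value/weight ratio, highest first.
Order: A (262/32=8.19) > C (113/15=7.53) > D (253/34=7.44) > B (165/33=5.00) > H (85/19=4.47) > F (94/36=2.61) > E (18/8=2.25) > G (32/38=0.84)
Fill: take A (32 @ 262) → take C (15 @ 113) → take D (34 @ 253) → take B (33 @ 165) → take 2/19 of H → 8.95; 116/116 used.
4 item(s) taken whole; one partial (take 2/19 of H).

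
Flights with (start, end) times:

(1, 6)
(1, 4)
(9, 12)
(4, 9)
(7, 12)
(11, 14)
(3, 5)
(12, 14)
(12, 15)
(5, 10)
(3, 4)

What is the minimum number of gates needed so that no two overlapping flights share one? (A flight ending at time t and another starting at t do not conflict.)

The answer is the maximum number of intervals overlapping at any instant.
Events (time:±→running): 1:+→1 1:+→2 3:+→3 3:+→4 … peak 4.

4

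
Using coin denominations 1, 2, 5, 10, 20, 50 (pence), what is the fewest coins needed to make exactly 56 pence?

Use the largest denomination that fits, subtract, and repeat.
56 − 1×50→6 − 1×5→1 − 1×1→0
Total coins = 1 + 1 + 1 = 3

3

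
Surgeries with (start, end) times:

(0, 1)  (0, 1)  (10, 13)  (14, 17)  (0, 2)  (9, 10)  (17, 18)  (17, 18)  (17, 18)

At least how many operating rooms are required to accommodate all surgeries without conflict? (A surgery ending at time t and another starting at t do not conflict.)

The answer is the maximum number of intervals overlapping at any instant.
starts: [0, 0, 0, 9, 10, 14, 17, 17, 17]
ends:   [1, 1, 2, 10, 13, 17, 18, 18, 18]
s0→1 s0→2 s0→3  — peak 3.

3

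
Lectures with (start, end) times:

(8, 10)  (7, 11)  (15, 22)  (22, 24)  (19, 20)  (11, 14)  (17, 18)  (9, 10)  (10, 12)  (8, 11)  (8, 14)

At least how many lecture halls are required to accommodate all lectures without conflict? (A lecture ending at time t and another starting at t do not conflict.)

The answer is the maximum number of intervals overlapping at any instant.
starts: [7, 8, 8, 8, 9, 10, 11, 15, 17, 19, 22]
ends:   [10, 10, 11, 11, 12, 14, 14, 18, 20, 22, 24]
s7→1 s8→2 s8→3 s8→4 s9→5  — peak 5.

5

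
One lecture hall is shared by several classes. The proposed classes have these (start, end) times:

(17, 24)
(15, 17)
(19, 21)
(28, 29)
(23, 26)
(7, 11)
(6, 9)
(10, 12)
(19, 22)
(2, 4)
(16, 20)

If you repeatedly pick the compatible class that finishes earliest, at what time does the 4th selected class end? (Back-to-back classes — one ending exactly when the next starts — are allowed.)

Greedy by earliest finish: after sorting by end time, pick each interval compatible with the last pick.
By end time: (2,4), (6,9), (7,11), (10,12), (15,17), (16,20), (19,21), (19,22), (17,24), (23,26), (28,29).
Pick (2,4); next start ≥ 4 → (6,9); next start ≥ 9 → (10,12); next start ≥ 12 → (15,17); next start ≥ 17 → (19,21); next start ≥ 21 → (23,26); next start ≥ 26 → (28,29).
Selected: (2,4) (6,9) (10,12) (15,17) (19,21) (23,26) (28,29)

17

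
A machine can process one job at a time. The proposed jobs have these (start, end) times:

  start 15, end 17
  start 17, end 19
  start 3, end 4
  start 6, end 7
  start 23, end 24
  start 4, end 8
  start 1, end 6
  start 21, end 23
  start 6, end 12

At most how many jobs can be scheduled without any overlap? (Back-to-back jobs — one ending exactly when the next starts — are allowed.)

Greedy by earliest finish: after sorting by end time, pick each interval compatible with the last pick.
Sorted by end: (3,4)  (1,6)  (6,7)  (4,8)  (6,12)  (15,17)  (17,19)  (21,23)  (23,24)
take (3,4); take (6,7); take (15,17); take (17,19); take (21,23); take (23,24).
Selected 6 jobs.

6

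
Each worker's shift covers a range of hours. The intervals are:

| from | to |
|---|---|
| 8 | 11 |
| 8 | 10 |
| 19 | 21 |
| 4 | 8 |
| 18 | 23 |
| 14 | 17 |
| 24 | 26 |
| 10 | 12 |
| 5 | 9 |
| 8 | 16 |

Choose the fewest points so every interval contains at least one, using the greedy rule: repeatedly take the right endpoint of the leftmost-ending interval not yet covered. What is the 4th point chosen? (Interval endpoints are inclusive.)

21

Sort by right endpoint; whenever an interval is uncovered, place a point at its right end.
Sorted: [4,8] [5,9] [8,10] [8,11] [10,12] [8,16] [14,17] [19,21] [18,23] [24,26]
{[4,8],[5,9],[8,10],[8,11]} hit by 8; {[10,12],[8,16]} hit by 12; {[14,17]} hit by 17; {[19,21],[18,23]} hit by 21; {[24,26]} hit by 26.
Points: 8, 12, 17, 21, 26 (5 total).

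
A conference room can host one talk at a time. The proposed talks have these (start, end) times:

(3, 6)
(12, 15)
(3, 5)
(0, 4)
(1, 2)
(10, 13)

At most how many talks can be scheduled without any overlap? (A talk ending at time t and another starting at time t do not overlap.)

3

By end time: (1,2), (0,4), (3,5), (3,6), (10,13), (12,15).
Pick (1,2); next start ≥ 2 → (3,5); next start ≥ 5 → (10,13).
Selected 3 talks.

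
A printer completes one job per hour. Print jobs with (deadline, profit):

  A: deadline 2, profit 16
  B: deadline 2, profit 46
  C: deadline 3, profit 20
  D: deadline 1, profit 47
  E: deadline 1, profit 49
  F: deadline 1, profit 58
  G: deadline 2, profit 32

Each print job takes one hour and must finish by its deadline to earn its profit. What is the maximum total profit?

124

Profit order: F=58 E=49 D=47 B=46 G=32 C=20 A=16
Assign: F→slot 1, E skipped, D skipped, B→slot 2, G skipped, C→slot 3, A skipped.
Slots: [1:F] [2:B] [3:C]
Profit = 58 + 46 + 20 = 124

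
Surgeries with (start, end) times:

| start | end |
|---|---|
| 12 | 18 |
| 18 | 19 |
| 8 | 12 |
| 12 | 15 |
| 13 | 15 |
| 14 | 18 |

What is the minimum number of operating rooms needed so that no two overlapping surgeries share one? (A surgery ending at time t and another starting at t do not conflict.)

4

The answer is the maximum number of intervals overlapping at any instant.
Events (time:±→running): 8:+→1 12:-→0 12:+→1 12:+→2 13:+→3 14:+→4 … peak 4.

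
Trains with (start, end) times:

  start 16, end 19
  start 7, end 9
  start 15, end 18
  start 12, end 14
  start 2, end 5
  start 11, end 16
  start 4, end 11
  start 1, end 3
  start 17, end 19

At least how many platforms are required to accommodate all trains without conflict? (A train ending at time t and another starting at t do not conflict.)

3

The answer is the maximum number of intervals overlapping at any instant.
starts: [1, 2, 4, 7, 11, 12, 15, 16, 17]
ends:   [3, 5, 9, 11, 14, 16, 18, 19, 19]
s1→1 s2→2 e3→1 s4→2 e5→1 s7→2 e9→1 e11→0 s11→1 s12→2 e14→1 s15→2 e16→1 s16→2 s17→3  — peak 3.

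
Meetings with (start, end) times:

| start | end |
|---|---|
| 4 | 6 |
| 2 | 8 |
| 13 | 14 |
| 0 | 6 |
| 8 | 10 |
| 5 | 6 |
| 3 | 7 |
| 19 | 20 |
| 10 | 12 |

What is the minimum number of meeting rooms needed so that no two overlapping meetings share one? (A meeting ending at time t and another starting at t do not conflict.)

5

starts: [0, 2, 3, 4, 5, 8, 10, 13, 19]
ends:   [6, 6, 6, 7, 8, 10, 12, 14, 20]
s0→1 s2→2 s3→3 s4→4 s5→5  — peak 5.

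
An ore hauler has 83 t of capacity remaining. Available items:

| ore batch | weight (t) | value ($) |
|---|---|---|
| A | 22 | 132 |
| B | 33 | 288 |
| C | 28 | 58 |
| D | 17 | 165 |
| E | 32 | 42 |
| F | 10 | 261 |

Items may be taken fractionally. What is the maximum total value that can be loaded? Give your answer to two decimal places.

848.07

Order: F (261/10=26.10) > D (165/17=9.71) > B (288/33=8.73) > A (132/22=6.00) > C (58/28=2.07) > E (42/32=1.31)
Fill: take F (10 @ 261) → take D (17 @ 165) → take B (33 @ 288) → take A (22 @ 132) → take 1/28 of C → 2.07; 83/83 used.
Total value = 848.07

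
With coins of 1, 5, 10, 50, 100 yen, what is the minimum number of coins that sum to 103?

Use the largest denomination that fits, subtract, and repeat.
103 = 1×100 + 3×1
Total coins = 1 + 3 = 4

4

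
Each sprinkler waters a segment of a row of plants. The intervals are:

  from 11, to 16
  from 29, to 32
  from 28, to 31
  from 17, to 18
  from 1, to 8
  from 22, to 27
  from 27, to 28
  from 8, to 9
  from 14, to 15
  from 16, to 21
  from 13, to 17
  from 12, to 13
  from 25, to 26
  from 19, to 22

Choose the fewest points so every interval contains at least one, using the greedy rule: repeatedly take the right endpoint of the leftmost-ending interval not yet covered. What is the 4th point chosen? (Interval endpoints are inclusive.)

18

Sort by right endpoint; whenever an interval is uncovered, place a point at its right end.
Sorted: [1,8] [8,9] [12,13] [14,15] [11,16] [13,17] [17,18] [16,21] [19,22] [25,26] [22,27] [27,28] [28,31] [29,32]
{[1,8],[8,9]} hit by 8; {[12,13]} hit by 13; {[14,15],[11,16],[13,17]} hit by 15; {[17,18],[16,21]} hit by 18; {[19,22]} hit by 22; {[25,26],[22,27]} hit by 26; {[27,28],[28,31]} hit by 28; {[29,32]} hit by 32.
Points: 8, 13, 15, 18, 22, 26, 28, 32 (8 total).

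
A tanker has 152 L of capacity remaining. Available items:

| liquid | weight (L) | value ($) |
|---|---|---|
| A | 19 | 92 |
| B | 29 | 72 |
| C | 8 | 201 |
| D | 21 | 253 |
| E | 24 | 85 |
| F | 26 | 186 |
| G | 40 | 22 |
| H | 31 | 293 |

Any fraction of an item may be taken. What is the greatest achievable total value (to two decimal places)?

Ratios (sorted): C 25.12, D 12.05, H 9.45, F 7.15, A 4.84, E 3.54, B 2.48, G 0.55
take C (8 @ 201); take D (21 @ 253); take H (31 @ 293); take F (26 @ 186); take A (19 @ 92); take E (24 @ 85); take 23/29 of B → 57.10. Capacity used 152/152.
Total value = 1167.10

1167.10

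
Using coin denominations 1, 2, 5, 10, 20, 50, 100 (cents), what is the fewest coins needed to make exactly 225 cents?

Use the largest denomination that fits, subtract, and repeat.
225 − 2×100→25 − 1×20→5 − 1×5→0
Total coins = 2 + 1 + 1 = 4

4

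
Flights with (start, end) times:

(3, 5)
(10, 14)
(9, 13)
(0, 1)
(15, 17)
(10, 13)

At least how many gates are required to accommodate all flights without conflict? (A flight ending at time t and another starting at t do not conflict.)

The answer is the maximum number of intervals overlapping at any instant.
Events (time:±→running): 0:+→1 1:-→0 3:+→1 5:-→0 9:+→1 10:+→2 10:+→3 … peak 3.

3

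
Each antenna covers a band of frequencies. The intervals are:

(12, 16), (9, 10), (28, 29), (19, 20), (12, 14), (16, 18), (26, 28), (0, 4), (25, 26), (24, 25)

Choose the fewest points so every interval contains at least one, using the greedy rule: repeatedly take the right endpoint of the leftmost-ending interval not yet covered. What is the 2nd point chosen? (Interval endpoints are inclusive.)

Sorted: [0,4] [9,10] [12,14] [12,16] [16,18] [19,20] [24,25] [25,26] [26,28] [28,29]
{[0,4]} hit by 4; {[9,10]} hit by 10; {[12,14],[12,16]} hit by 14; {[16,18]} hit by 18; {[19,20]} hit by 20; {[24,25],[25,26]} hit by 25; {[26,28],[28,29]} hit by 28.
Points: 4, 10, 14, 18, 20, 25, 28 (7 total).

10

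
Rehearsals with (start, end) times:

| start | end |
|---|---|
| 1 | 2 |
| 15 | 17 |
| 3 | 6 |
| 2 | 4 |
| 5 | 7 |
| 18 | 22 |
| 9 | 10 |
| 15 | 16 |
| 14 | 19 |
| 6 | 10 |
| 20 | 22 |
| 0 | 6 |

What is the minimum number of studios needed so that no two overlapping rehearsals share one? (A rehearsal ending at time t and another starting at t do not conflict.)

3

starts: [0, 1, 2, 3, 5, 6, 9, 14, 15, 15, 18, 20]
ends:   [2, 4, 6, 6, 7, 10, 10, 16, 17, 19, 22, 22]
s0→1 s1→2 e2→1 s2→2 s3→3  — peak 3.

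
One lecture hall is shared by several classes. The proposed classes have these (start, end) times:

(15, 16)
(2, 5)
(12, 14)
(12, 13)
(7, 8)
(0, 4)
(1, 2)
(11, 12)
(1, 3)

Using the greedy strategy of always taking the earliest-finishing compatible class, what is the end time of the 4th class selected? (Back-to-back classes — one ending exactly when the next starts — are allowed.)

12

By end time: (1,2), (1,3), (0,4), (2,5), (7,8), (11,12), (12,13), (12,14), (15,16).
Pick (1,2); next start ≥ 2 → (2,5); next start ≥ 5 → (7,8); next start ≥ 8 → (11,12); next start ≥ 12 → (12,13); next start ≥ 13 → (15,16).
Selected: (1,2) (2,5) (7,8) (11,12) (12,13) (15,16)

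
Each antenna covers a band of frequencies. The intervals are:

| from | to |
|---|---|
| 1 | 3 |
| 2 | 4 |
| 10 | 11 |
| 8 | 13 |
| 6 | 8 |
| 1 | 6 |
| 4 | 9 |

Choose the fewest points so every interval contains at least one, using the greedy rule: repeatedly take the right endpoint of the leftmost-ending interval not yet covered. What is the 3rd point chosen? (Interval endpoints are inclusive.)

11

Sorted: [1,3] [2,4] [1,6] [6,8] [4,9] [10,11] [8,13]
{[1,3],[2,4],[1,6]} hit by 3; {[6,8],[4,9]} hit by 8; {[10,11],[8,13]} hit by 11.
Points: 3, 8, 11 (3 total).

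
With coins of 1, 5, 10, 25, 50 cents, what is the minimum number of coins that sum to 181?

Use the largest denomination that fits, subtract, and repeat.
181 = 3×50 + 1×25 + 1×5 + 1×1
Total coins = 3 + 1 + 1 + 1 = 6

6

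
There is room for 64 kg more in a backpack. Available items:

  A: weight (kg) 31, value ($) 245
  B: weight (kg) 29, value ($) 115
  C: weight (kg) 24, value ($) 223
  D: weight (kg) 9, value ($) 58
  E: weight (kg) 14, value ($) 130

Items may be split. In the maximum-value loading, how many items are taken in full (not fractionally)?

Sort by value per unit weight and fill in that order.
Order: C (223/24=9.29) > E (130/14=9.29) > A (245/31=7.90) > D (58/9=6.44) > B (115/29=3.97)
Fill: take C (24 @ 223) → take E (14 @ 130) → take 26/31 of A → 205.48; 64/64 used.
2 item(s) taken whole; one partial (take 26/31 of A).

2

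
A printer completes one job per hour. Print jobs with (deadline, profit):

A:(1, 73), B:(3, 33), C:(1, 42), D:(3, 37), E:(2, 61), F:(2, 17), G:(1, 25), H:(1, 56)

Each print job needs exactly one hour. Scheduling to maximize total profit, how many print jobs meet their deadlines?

3

By profit: A(d1,73), E(d2,61), H(d1,56), C(d1,42), D(d3,37), B(d3,33), G(d1,25), F(d2,17)
A→slot 1; E→slot 2; H skipped; C skipped; D→slot 3; B skipped; G skipped; F skipped.
3 of 8 scheduled.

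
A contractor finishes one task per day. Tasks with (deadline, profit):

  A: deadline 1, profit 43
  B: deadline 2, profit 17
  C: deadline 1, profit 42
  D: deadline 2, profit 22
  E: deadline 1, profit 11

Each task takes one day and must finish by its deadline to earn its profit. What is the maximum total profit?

By profit: A(d1,43), C(d1,42), D(d2,22), B(d2,17), E(d1,11)
A→slot 1; C skipped; D→slot 2; B skipped; E skipped.
Profit = 43 + 22 = 65

65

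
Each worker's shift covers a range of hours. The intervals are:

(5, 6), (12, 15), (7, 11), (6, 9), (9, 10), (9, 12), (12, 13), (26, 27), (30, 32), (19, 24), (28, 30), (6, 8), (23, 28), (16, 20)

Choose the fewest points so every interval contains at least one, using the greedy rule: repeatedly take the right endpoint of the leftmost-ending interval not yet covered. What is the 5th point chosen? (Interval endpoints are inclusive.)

27

By right end: [5,6]  [6,8]  [6,9]  [9,10]  [7,11]  [9,12]  [12,13]  [12,15]  [16,20]  [19,24]  [26,27]  [23,28]  [28,30]  [30,32]
[5,6] uncovered → point at 6; [9,10] uncovered → point at 10; [12,13] uncovered → point at 13; [16,20] uncovered → point at 20; [26,27] uncovered → point at 27; [28,30] uncovered → point at 30.
Points: 6, 10, 13, 20, 27, 30 (6 total).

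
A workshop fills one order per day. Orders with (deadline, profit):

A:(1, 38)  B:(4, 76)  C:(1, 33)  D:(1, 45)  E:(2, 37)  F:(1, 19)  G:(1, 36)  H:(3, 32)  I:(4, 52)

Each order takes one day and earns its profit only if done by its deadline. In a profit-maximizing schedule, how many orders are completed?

Sort by profit descending; place each in the latest free slot ≤ its deadline.
By profit: B(d4,76), I(d4,52), D(d1,45), A(d1,38), E(d2,37), G(d1,36), C(d1,33), H(d3,32), F(d1,19)
B→slot 4; I→slot 3; D→slot 1; A skipped; E→slot 2; G skipped; C skipped; H skipped; F skipped.
4 of 9 scheduled.

4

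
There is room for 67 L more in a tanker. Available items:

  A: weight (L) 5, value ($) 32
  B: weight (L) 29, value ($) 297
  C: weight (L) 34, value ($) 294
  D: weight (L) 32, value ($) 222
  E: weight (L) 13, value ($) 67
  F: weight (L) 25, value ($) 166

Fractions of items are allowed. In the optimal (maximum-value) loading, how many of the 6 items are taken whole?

2

Ratios (sorted): B 10.24, C 8.65, D 6.94, F 6.64, A 6.40, E 5.15
take B (29 @ 297); take C (34 @ 294); take 4/32 of D → 27.75. Capacity used 67/67.
2 item(s) taken whole; one partial (take 4/32 of D).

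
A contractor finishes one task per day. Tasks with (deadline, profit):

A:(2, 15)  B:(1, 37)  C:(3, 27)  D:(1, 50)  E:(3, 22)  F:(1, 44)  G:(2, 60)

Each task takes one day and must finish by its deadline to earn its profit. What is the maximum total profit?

By profit: G(d2,60), D(d1,50), F(d1,44), B(d1,37), C(d3,27), E(d3,22), A(d2,15)
G→slot 2; D→slot 1; F skipped; B skipped; C→slot 3; E skipped; A skipped.
Profit = 50 + 60 + 27 = 137

137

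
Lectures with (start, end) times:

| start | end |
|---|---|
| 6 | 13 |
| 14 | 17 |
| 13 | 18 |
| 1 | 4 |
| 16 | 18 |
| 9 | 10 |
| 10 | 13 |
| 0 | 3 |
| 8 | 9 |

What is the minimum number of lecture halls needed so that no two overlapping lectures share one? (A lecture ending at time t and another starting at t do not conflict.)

Count concurrent intervals with a sweep; the peak is the room count.
starts: [0, 1, 6, 8, 9, 10, 13, 14, 16]
ends:   [3, 4, 9, 10, 13, 13, 17, 18, 18]
s0→1 s1→2 e3→1 e4→0 s6→1 s8→2 e9→1 s9→2 e10→1 s10→2 e13→1 e13→0 s13→1 s14→2 s16→3  — peak 3.

3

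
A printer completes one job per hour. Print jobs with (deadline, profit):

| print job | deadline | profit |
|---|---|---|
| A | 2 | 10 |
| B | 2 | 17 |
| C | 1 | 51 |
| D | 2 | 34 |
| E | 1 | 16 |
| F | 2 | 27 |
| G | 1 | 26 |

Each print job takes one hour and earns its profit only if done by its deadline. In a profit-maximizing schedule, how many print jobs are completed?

2

By profit: C(d1,51), D(d2,34), F(d2,27), G(d1,26), B(d2,17), E(d1,16), A(d2,10)
C→slot 1; D→slot 2; F skipped; G skipped; B skipped; E skipped; A skipped.
2 of 7 scheduled.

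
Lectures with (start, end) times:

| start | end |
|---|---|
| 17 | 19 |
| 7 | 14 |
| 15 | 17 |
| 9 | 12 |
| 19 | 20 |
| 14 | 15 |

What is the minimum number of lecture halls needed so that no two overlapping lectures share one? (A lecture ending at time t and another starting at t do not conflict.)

starts: [7, 9, 14, 15, 17, 19]
ends:   [12, 14, 15, 17, 19, 20]
s7→1 s9→2  — peak 2.

2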